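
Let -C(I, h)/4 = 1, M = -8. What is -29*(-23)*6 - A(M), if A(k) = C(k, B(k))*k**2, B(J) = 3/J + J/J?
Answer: 4258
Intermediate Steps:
B(J) = 1 + 3/J (B(J) = 3/J + 1 = 1 + 3/J)
C(I, h) = -4 (C(I, h) = -4*1 = -4)
A(k) = -4*k**2
-29*(-23)*6 - A(M) = -29*(-23)*6 - (-4)*(-8)**2 = 667*6 - (-4)*64 = 4002 - 1*(-256) = 4002 + 256 = 4258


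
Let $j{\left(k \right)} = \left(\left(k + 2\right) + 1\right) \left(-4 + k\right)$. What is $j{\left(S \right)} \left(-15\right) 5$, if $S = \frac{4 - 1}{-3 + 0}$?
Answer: $750$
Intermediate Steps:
$S = -1$ ($S = \frac{3}{-3} = 3 \left(- \frac{1}{3}\right) = -1$)
$j{\left(k \right)} = \left(-4 + k\right) \left(3 + k\right)$ ($j{\left(k \right)} = \left(\left(2 + k\right) + 1\right) \left(-4 + k\right) = \left(3 + k\right) \left(-4 + k\right) = \left(-4 + k\right) \left(3 + k\right)$)
$j{\left(S \right)} \left(-15\right) 5 = \left(-12 + \left(-1\right)^{2} - -1\right) \left(-15\right) 5 = \left(-12 + 1 + 1\right) \left(-15\right) 5 = \left(-10\right) \left(-15\right) 5 = 150 \cdot 5 = 750$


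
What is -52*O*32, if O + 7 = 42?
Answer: -58240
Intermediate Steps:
O = 35 (O = -7 + 42 = 35)
-52*O*32 = -52*35*32 = -1820*32 = -58240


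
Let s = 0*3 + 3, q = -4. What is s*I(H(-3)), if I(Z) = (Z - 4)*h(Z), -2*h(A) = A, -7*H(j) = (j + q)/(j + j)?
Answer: -25/24 ≈ -1.0417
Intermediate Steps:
H(j) = -(-4 + j)/(14*j) (H(j) = -(j - 4)/(7*(j + j)) = -(-4 + j)/(7*(2*j)) = -(-4 + j)*1/(2*j)/7 = -(-4 + j)/(14*j))
h(A) = -A/2
s = 3 (s = 0 + 3 = 3)
I(Z) = -Z*(-4 + Z)/2 (I(Z) = (Z - 4)*(-Z/2) = (-4 + Z)*(-Z/2) = -Z*(-4 + Z)/2)
s*I(H(-3)) = 3*(((1/14)*(4 - 1*(-3))/(-3))*(4 - (4 - 1*(-3))/(14*(-3)))/2) = 3*(((1/14)*(-⅓)*(4 + 3))*(4 - (-1)*(4 + 3)/(14*3))/2) = 3*(((1/14)*(-⅓)*7)*(4 - (-1)*7/(14*3))/2) = 3*((½)*(-⅙)*(4 - 1*(-⅙))) = 3*((½)*(-⅙)*(4 + ⅙)) = 3*((½)*(-⅙)*(25/6)) = 3*(-25/72) = -25/24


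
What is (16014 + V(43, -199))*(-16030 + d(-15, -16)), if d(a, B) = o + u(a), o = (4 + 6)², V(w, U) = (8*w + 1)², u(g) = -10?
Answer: -2152521660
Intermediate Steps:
V(w, U) = (1 + 8*w)²
o = 100 (o = 10² = 100)
d(a, B) = 90 (d(a, B) = 100 - 10 = 90)
(16014 + V(43, -199))*(-16030 + d(-15, -16)) = (16014 + (1 + 8*43)²)*(-16030 + 90) = (16014 + (1 + 344)²)*(-15940) = (16014 + 345²)*(-15940) = (16014 + 119025)*(-15940) = 135039*(-15940) = -2152521660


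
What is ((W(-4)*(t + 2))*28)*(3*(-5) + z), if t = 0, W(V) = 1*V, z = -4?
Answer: 4256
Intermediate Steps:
W(V) = V
((W(-4)*(t + 2))*28)*(3*(-5) + z) = (-4*(0 + 2)*28)*(3*(-5) - 4) = (-4*2*28)*(-15 - 4) = -8*28*(-19) = -224*(-19) = 4256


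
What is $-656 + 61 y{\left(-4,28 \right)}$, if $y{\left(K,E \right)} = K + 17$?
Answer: $137$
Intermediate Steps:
$y{\left(K,E \right)} = 17 + K$
$-656 + 61 y{\left(-4,28 \right)} = -656 + 61 \left(17 - 4\right) = -656 + 61 \cdot 13 = -656 + 793 = 137$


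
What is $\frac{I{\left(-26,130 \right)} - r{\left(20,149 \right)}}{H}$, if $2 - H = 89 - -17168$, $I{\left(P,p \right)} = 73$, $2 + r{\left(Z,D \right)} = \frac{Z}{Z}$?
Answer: $- \frac{74}{17255} \approx -0.0042886$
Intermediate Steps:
$r{\left(Z,D \right)} = -1$ ($r{\left(Z,D \right)} = -2 + \frac{Z}{Z} = -2 + 1 = -1$)
$H = -17255$ ($H = 2 - \left(89 - -17168\right) = 2 - \left(89 + 17168\right) = 2 - 17257 = -17255$)
$\frac{I{\left(-26,130 \right)} - r{\left(20,149 \right)}}{H} = \frac{73 - -1}{-17255} = \left(73 + 1\right) \left(- \frac{1}{17255}\right) = 74 \left(- \frac{1}{17255}\right) = - \frac{74}{17255}$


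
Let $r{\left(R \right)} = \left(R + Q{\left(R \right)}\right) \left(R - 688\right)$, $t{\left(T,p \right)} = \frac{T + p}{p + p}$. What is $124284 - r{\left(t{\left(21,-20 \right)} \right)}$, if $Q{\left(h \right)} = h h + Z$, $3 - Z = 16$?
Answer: $\frac{7380665881}{64000} \approx 1.1532 \cdot 10^{5}$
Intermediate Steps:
$Z = -13$ ($Z = 3 - 16 = -13$)
$t{\left(T,p \right)} = \frac{T + p}{2 p}$
$Q{\left(h \right)} = -13 + h^{2}$ ($Q{\left(h \right)} = h h - 13 = h^{2} - 13 = -13 + h^{2}$)
$r{\left(R \right)} = \left(-688 + R\right) \left(-13 + R + R^{2}\right)$ ($r{\left(R \right)} = \left(R + \left(-13 + R^{2}\right)\right) \left(R - 688\right) = \left(-13 + R + R^{2}\right) \left(R - 688\right) = \left(-13 + R + R^{2}\right) \left(-688 + R\right) = \left(-688 + R\right) \left(-13 + R + R^{2}\right)$)
$124284 - r{\left(t{\left(21,-20 \right)} \right)} = 124284 - \left(8944 + \left(\frac{21 - 20}{2 \left(-20\right)}\right)^{3} - 701 \frac{21 - 20}{2 \left(-20\right)} - 687 \left(\frac{21 - 20}{2 \left(-20\right)}\right)^{2}\right) = 124284 - \left(8944 + \left(\frac{1}{2} \left(- \frac{1}{20}\right) 1\right)^{3} - 701 \cdot \frac{1}{2} \left(- \frac{1}{20}\right) 1 - 687 \left(\frac{1}{2} \left(- \frac{1}{20}\right) 1\right)^{2}\right) = 124284 - \left(8944 + \left(- \frac{1}{40}\right)^{3} - - \frac{701}{40} - 687 \left(- \frac{1}{40}\right)^{2}\right) = 124284 - \left(8944 - \frac{1}{64000} + \frac{701}{40} - \frac{687}{1600}\right) = 124284 - \frac{573510119}{64000} = \frac{7380665881}{64000}$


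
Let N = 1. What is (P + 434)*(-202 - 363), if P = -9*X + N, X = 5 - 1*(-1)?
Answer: -215265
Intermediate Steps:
X = 6 (X = 5 + 1 = 6)
P = -53 (P = -9*6 + 1 = -54 + 1 = -53)
(P + 434)*(-202 - 363) = (-53 + 434)*(-202 - 363) = 381*(-565) = -215265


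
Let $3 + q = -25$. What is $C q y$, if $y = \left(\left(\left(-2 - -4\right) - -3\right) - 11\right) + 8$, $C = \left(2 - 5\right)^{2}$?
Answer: $-504$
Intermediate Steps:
$q = -28$ ($q = -3 - 25 = -28$)
$C = 9$ ($C = \left(-3\right)^{2} = 9$)
$y = 2$ ($y = \left(\left(\left(-2 + 4\right) + 3\right) - 11\right) + 8 = \left(\left(2 + 3\right) - 11\right) + 8 = \left(5 - 11\right) + 8 = -6 + 8 = 2$)
$C q y = 9 \left(-28\right) 2 = \left(-252\right) 2 = -504$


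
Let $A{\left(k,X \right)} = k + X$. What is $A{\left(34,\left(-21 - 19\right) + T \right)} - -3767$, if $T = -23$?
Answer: $3738$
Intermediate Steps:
$A{\left(k,X \right)} = X + k$
$A{\left(34,\left(-21 - 19\right) + T \right)} - -3767 = \left(\left(\left(-21 - 19\right) - 23\right) + 34\right) - -3767 = \left(\left(-40 - 23\right) + 34\right) + 3767 = \left(-63 + 34\right) + 3767 = -29 + 3767 = 3738$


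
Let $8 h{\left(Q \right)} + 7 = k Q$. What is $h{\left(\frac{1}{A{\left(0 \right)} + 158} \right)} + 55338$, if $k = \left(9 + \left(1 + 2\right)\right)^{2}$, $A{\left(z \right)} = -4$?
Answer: $\frac{34087741}{616} \approx 55337.0$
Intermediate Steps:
$k = 144$ ($k = \left(9 + 3\right)^{2} = 12^{2} = 144$)
$h{\left(Q \right)} = - \frac{7}{8} + 18 Q$ ($h{\left(Q \right)} = - \frac{7}{8} + \frac{144 Q}{8} = - \frac{7}{8} + 18 Q$)
$h{\left(\frac{1}{A{\left(0 \right)} + 158} \right)} + 55338 = \left(- \frac{7}{8} + \frac{18}{-4 + 158}\right) + 55338 = \left(- \frac{7}{8} + \frac{18}{154}\right) + 55338 = \left(- \frac{7}{8} + 18 \cdot \frac{1}{154}\right) + 55338 = \left(- \frac{7}{8} + \frac{9}{77}\right) + 55338 = - \frac{467}{616} + 55338 = \frac{34087741}{616}$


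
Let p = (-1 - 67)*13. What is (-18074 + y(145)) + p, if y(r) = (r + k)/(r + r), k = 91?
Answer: -2748792/145 ≈ -18957.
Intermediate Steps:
p = -884 (p = -68*13 = -884)
y(r) = (91 + r)/(2*r) (y(r) = (r + 91)/(r + r) = (91 + r)/((2*r)) = (91 + r)*(1/(2*r)) = (91 + r)/(2*r))
(-18074 + y(145)) + p = (-18074 + (½)*(91 + 145)/145) - 884 = (-18074 + (½)*(1/145)*236) - 884 = (-18074 + 118/145) - 884 = -2620612/145 - 884 = -2748792/145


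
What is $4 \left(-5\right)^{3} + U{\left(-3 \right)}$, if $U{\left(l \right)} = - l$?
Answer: $-497$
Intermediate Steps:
$4 \left(-5\right)^{3} + U{\left(-3 \right)} = 4 \left(-5\right)^{3} - -3 = 4 \left(-125\right) + 3 = -500 + 3 = -497$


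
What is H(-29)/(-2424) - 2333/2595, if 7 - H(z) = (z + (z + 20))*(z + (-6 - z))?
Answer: -564633/698920 ≈ -0.80787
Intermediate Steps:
H(z) = 127 + 12*z (H(z) = 7 - (z + (z + 20))*(z + (-6 - z)) = 7 - (z + (20 + z))*(-6) = 7 - (20 + 2*z)*(-6) = 7 - (-120 - 12*z) = 7 + (120 + 12*z) = 127 + 12*z)
H(-29)/(-2424) - 2333/2595 = (127 + 12*(-29))/(-2424) - 2333/2595 = (127 - 348)*(-1/2424) - 2333*1/2595 = -221*(-1/2424) - 2333/2595 = 221/2424 - 2333/2595 = -564633/698920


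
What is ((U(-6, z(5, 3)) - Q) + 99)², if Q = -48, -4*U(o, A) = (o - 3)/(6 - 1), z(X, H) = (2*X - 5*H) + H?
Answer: 8696601/400 ≈ 21742.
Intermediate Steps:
z(X, H) = -4*H + 2*X (z(X, H) = (-5*H + 2*X) + H = -4*H + 2*X)
U(o, A) = 3/20 - o/20 (U(o, A) = -(o - 3)/(4*(6 - 1)) = -(-3 + o)/(4*5) = -(-⅗ + o/5)/4 = 3/20 - o/20)
((U(-6, z(5, 3)) - Q) + 99)² = (((3/20 - 1/20*(-6)) - 1*(-48)) + 99)² = (((3/20 + 3/10) + 48) + 99)² = ((9/20 + 48) + 99)² = (969/20 + 99)² = (2949/20)² = 8696601/400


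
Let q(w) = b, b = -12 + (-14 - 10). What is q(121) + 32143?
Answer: 32107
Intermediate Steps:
b = -36 (b = -12 - 24 = -36)
q(w) = -36
q(121) + 32143 = -36 + 32143 = 32107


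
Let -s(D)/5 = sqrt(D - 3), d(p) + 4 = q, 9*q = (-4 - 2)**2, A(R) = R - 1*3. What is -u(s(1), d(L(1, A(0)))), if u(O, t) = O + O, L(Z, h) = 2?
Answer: 10*I*sqrt(2) ≈ 14.142*I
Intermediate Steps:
A(R) = -3 + R (A(R) = R - 3 = -3 + R)
q = 4 (q = (-4 - 2)**2/9 = (1/9)*(-6)**2 = (1/9)*36 = 4)
d(p) = 0 (d(p) = -4 + 4 = 0)
s(D) = -5*sqrt(-3 + D) (s(D) = -5*sqrt(D - 3) = -5*sqrt(-3 + D))
u(O, t) = 2*O
-u(s(1), d(L(1, A(0)))) = -2*(-5*sqrt(-3 + 1)) = -2*(-5*I*sqrt(2)) = -(-10)*I*sqrt(2) = 10*I*sqrt(2)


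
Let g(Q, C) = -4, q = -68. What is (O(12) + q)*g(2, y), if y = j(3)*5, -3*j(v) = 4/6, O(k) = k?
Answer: 224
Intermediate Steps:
j(v) = -2/9 (j(v) = -4/(3*6) = -⅓*⅔ = -2/9)
y = -10/9 (y = -2/9*5 = -10/9 ≈ -1.1111)
(O(12) + q)*g(2, y) = (12 - 68)*(-4) = -56*(-4) = 224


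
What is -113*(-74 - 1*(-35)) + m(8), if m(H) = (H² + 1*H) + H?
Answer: 4487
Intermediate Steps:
m(H) = H² + 2*H (m(H) = (H² + H) + H = (H + H²) + H = H² + 2*H)
-113*(-74 - 1*(-35)) + m(8) = -113*(-74 - 1*(-35)) + 8*(2 + 8) = -113*(-74 + 35) + 8*10 = -113*(-39) + 80 = 4407 + 80 = 4487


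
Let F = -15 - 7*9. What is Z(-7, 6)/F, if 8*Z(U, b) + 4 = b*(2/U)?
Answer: 5/546 ≈ 0.0091575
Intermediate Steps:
Z(U, b) = -1/2 + b/(4*U) (Z(U, b) = -1/2 + (b*(2/U))/8 = -1/2 + (2*b/U)/8 = -1/2 + b/(4*U))
F = -78 (F = -15 - 63 = -78)
Z(-7, 6)/F = ((1/4)*(6 - 2*(-7))/(-7))/(-78) = ((1/4)*(-1/7)*(6 + 14))*(-1/78) = ((1/4)*(-1/7)*20)*(-1/78) = -5/7*(-1/78) = 5/546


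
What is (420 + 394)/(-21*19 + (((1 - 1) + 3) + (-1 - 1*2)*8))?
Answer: -407/210 ≈ -1.9381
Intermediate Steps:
(420 + 394)/(-21*19 + (((1 - 1) + 3) + (-1 - 1*2)*8)) = 814/(-399 + ((0 + 3) + (-1 - 2)*8)) = 814/(-399 + (3 - 3*8)) = 814/(-399 + (3 - 24)) = 814/(-399 - 21) = 814/(-420) = 814*(-1/420) = -407/210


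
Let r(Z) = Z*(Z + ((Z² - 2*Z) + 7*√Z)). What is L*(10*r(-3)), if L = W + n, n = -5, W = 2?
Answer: 1080 + 630*I*√3 ≈ 1080.0 + 1091.2*I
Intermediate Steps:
r(Z) = Z*(Z² - Z + 7*√Z) (r(Z) = Z*(Z + (Z² - 2*Z + 7*√Z)) = Z*(Z² - Z + 7*√Z))
L = -3 (L = 2 - 5 = -3)
L*(10*r(-3)) = -30*((-3)³ - 1*(-3)² + 7*(-3)^(3/2)) = -30*(-27 - 1*9 + 7*(-3*I*√3)) = -30*(-27 - 9 - 21*I*√3) = -30*(-36 - 21*I*√3) = -3*(-360 - 210*I*√3) = 1080 + 630*I*√3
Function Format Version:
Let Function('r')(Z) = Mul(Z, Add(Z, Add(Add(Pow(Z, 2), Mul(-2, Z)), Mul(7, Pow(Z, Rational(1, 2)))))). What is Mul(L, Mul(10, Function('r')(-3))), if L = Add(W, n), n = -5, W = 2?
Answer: Add(1080, Mul(630, I, Pow(3, Rational(1, 2)))) ≈ Add(1080.0, Mul(1091.2, I))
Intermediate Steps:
Function('r')(Z) = Mul(Z, Add(Pow(Z, 2), Mul(-1, Z), Mul(7, Pow(Z, Rational(1, 2))))) (Function('r')(Z) = Mul(Z, Add(Z, Add(Pow(Z, 2), Mul(-2, Z), Mul(7, Pow(Z, Rational(1, 2)))))) = Mul(Z, Add(Pow(Z, 2), Mul(-1, Z), Mul(7, Pow(Z, Rational(1, 2))))))
L = -3 (L = Add(2, -5) = -3)
Mul(L, Mul(10, Function('r')(-3))) = Mul(-3, Mul(10, Add(Pow(-3, 3), Mul(-1, Pow(-3, 2)), Mul(7, Pow(-3, Rational(3, 2)))))) = Mul(-3, Mul(10, Add(-27, Mul(-1, 9), Mul(7, Mul(-3, I, Pow(3, Rational(1, 2))))))) = Mul(-3, Mul(10, Add(-27, -9, Mul(-21, I, Pow(3, Rational(1, 2)))))) = Mul(-3, Mul(10, Add(-36, Mul(-21, I, Pow(3, Rational(1, 2)))))) = Mul(-3, Add(-360, Mul(-210, I, Pow(3, Rational(1, 2))))) = Add(1080, Mul(630, I, Pow(3, Rational(1, 2))))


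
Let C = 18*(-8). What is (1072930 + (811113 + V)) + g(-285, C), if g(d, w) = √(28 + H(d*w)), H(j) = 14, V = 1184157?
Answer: 3068200 + √42 ≈ 3.0682e+6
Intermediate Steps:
C = -144
g(d, w) = √42 (g(d, w) = √(28 + 14) = √42)
(1072930 + (811113 + V)) + g(-285, C) = (1072930 + (811113 + 1184157)) + √42 = (1072930 + 1995270) + √42 = 3068200 + √42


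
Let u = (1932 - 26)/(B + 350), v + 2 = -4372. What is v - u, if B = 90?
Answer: -963233/220 ≈ -4378.3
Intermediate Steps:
v = -4374 (v = -2 - 4372 = -4374)
u = 953/220 (u = (1932 - 26)/(90 + 350) = 1906/440 = 1906*(1/440) = 953/220 ≈ 4.3318)
v - u = -4374 - 1*953/220 = -4374 - 953/220 = -963233/220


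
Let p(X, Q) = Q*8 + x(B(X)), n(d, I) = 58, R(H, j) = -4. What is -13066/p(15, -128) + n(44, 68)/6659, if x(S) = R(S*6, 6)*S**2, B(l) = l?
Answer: 43559043/6405958 ≈ 6.7998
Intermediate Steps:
x(S) = -4*S**2
p(X, Q) = -4*X**2 + 8*Q (p(X, Q) = Q*8 - 4*X**2 = 8*Q - 4*X**2 = -4*X**2 + 8*Q)
-13066/p(15, -128) + n(44, 68)/6659 = -13066/(-4*15**2 + 8*(-128)) + 58/6659 = -13066/(-4*225 - 1024) + 58*(1/6659) = -13066/(-900 - 1024) + 58/6659 = -13066/(-1924) + 58/6659 = -13066*(-1/1924) + 58/6659 = 6533/962 + 58/6659 = 43559043/6405958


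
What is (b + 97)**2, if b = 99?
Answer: 38416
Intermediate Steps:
(b + 97)**2 = (99 + 97)**2 = 196**2 = 38416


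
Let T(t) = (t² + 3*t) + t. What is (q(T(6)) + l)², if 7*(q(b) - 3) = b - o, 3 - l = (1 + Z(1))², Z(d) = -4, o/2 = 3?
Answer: 1089/49 ≈ 22.224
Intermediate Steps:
o = 6 (o = 2*3 = 6)
l = -6 (l = 3 - (1 - 4)² = 3 - 1*(-3)² = 3 - 1*9 = 3 - 9 = -6)
T(t) = t² + 4*t
q(b) = 15/7 + b/7 (q(b) = 3 + (b - 1*6)/7 = 3 + (b - 6)/7 = 3 + (-6 + b)/7 = 3 + (-6/7 + b/7) = 15/7 + b/7)
(q(T(6)) + l)² = ((15/7 + (6*(4 + 6))/7) - 6)² = ((15/7 + (6*10)/7) - 6)² = ((15/7 + (⅐)*60) - 6)² = ((15/7 + 60/7) - 6)² = (75/7 - 6)² = (33/7)² = 1089/49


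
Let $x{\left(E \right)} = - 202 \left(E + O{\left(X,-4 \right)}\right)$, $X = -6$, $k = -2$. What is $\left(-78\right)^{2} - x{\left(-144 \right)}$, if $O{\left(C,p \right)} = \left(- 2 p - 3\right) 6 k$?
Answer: $-35124$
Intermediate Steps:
$O{\left(C,p \right)} = 36 + 24 p$ ($O{\left(C,p \right)} = \left(- 2 p - 3\right) 6 \left(-2\right) = \left(-3 - 2 p\right) 6 \left(-2\right) = \left(-18 - 12 p\right) \left(-2\right) = 36 + 24 p$)
$x{\left(E \right)} = 12120 - 202 E$ ($x{\left(E \right)} = - 202 \left(E + \left(36 + 24 \left(-4\right)\right)\right) = - 202 \left(E + \left(36 - 96\right)\right) = - 202 \left(E - 60\right) = - 202 \left(-60 + E\right) = 12120 - 202 E$)
$\left(-78\right)^{2} - x{\left(-144 \right)} = \left(-78\right)^{2} - \left(12120 - -29088\right) = 6084 - \left(12120 + 29088\right) = 6084 - 41208 = -35124$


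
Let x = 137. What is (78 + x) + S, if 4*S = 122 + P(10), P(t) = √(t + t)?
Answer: 491/2 + √5/2 ≈ 246.62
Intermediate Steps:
P(t) = √2*√t (P(t) = √(2*t) = √2*√t)
S = 61/2 + √5/2 (S = (122 + √2*√10)/4 = (122 + 2*√5)/4 = 61/2 + √5/2 ≈ 31.618)
(78 + x) + S = (78 + 137) + (61/2 + √5/2) = 215 + (61/2 + √5/2) = 491/2 + √5/2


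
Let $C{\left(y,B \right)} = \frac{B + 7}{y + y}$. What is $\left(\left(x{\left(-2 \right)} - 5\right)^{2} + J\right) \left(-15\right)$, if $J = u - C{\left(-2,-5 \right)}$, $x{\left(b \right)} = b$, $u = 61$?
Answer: $- \frac{3315}{2} \approx -1657.5$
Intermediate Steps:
$C{\left(y,B \right)} = \frac{7 + B}{2 y}$
$J = \frac{123}{2}$ ($J = 61 - \frac{7 - 5}{2 \left(-2\right)} = 61 - \frac{1}{2} \left(- \frac{1}{2}\right) 2 = 61 - - \frac{1}{2} = 61 + \frac{1}{2} = \frac{123}{2} \approx 61.5$)
$\left(\left(x{\left(-2 \right)} - 5\right)^{2} + J\right) \left(-15\right) = \left(\left(-2 - 5\right)^{2} + \frac{123}{2}\right) \left(-15\right) = \left(\left(-7\right)^{2} + \frac{123}{2}\right) \left(-15\right) = \left(49 + \frac{123}{2}\right) \left(-15\right) = \frac{221}{2} \left(-15\right) = - \frac{3315}{2}$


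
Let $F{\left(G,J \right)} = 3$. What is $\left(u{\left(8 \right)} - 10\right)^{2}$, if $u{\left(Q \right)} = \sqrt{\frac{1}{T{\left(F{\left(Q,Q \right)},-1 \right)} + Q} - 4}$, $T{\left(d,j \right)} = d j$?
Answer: $\frac{\left(50 - i \sqrt{95}\right)^{2}}{25} \approx 96.2 - 38.987 i$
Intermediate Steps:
$u{\left(Q \right)} = \sqrt{-4 + \frac{1}{-3 + Q}}$ ($u{\left(Q \right)} = \sqrt{\frac{1}{3 \left(-1\right) + Q} - 4} = \sqrt{\frac{1}{-3 + Q} - 4} = \sqrt{-4 + \frac{1}{-3 + Q}}$)
$\left(u{\left(8 \right)} - 10\right)^{2} = \left(\sqrt{\frac{13 - 32}{-3 + 8}} - 10\right)^{2} = \left(\sqrt{\frac{13 - 32}{5}} - 10\right)^{2} = \left(\sqrt{\frac{1}{5} \left(-19\right)} - 10\right)^{2} = \left(\sqrt{- \frac{19}{5}} - 10\right)^{2} = \left(\frac{i \sqrt{95}}{5} - 10\right)^{2} = \left(-10 + \frac{i \sqrt{95}}{5}\right)^{2}$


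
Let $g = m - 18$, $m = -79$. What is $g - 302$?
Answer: $-399$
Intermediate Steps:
$g = -97$ ($g = -79 - 18 = -97$)
$g - 302 = -97 - 302 = -399$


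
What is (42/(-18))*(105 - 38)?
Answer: -469/3 ≈ -156.33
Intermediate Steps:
(42/(-18))*(105 - 38) = (42*(-1/18))*67 = -7/3*67 = -469/3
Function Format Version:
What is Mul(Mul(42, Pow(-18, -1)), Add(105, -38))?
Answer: Rational(-469, 3) ≈ -156.33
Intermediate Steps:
Mul(Mul(42, Pow(-18, -1)), Add(105, -38)) = Mul(Mul(42, Rational(-1, 18)), 67) = Mul(Rational(-7, 3), 67) = Rational(-469, 3)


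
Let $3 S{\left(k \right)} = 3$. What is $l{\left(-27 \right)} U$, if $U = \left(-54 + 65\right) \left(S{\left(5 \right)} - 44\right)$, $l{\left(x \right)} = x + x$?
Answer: $25542$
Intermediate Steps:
$S{\left(k \right)} = 1$ ($S{\left(k \right)} = \frac{1}{3} \cdot 3 = 1$)
$l{\left(x \right)} = 2 x$
$U = -473$ ($U = \left(-54 + 65\right) \left(1 - 44\right) = 11 \left(-43\right) = -473$)
$l{\left(-27 \right)} U = 2 \left(-27\right) \left(-473\right) = \left(-54\right) \left(-473\right) = 25542$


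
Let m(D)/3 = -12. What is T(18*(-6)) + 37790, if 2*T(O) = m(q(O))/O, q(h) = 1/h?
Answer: 226741/6 ≈ 37790.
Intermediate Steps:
m(D) = -36 (m(D) = 3*(-12) = -36)
T(O) = -18/O (T(O) = (-36/O)/2 = -18/O)
T(18*(-6)) + 37790 = -18/(18*(-6)) + 37790 = -18/(-108) + 37790 = -18*(-1/108) + 37790 = 1/6 + 37790 = 226741/6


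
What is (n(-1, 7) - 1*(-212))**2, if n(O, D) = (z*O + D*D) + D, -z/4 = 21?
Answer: 123904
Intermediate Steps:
z = -84 (z = -4*21 = -84)
n(O, D) = D + D**2 - 84*O (n(O, D) = (-84*O + D*D) + D = (-84*O + D**2) + D = (D**2 - 84*O) + D = D + D**2 - 84*O)
(n(-1, 7) - 1*(-212))**2 = ((7 + 7**2 - 84*(-1)) - 1*(-212))**2 = ((7 + 49 + 84) + 212)**2 = (140 + 212)**2 = 352**2 = 123904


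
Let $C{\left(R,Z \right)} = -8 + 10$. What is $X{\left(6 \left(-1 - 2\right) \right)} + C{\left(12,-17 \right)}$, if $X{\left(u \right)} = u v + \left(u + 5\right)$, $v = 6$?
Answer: $-119$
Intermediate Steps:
$C{\left(R,Z \right)} = 2$
$X{\left(u \right)} = 5 + 7 u$ ($X{\left(u \right)} = u 6 + \left(u + 5\right) = 6 u + \left(5 + u\right) = 5 + 7 u$)
$X{\left(6 \left(-1 - 2\right) \right)} + C{\left(12,-17 \right)} = \left(5 + 7 \cdot 6 \left(-1 - 2\right)\right) + 2 = \left(5 + 7 \cdot 6 \left(-3\right)\right) + 2 = \left(5 + 7 \left(-18\right)\right) + 2 = \left(5 - 126\right) + 2 = -121 + 2 = -119$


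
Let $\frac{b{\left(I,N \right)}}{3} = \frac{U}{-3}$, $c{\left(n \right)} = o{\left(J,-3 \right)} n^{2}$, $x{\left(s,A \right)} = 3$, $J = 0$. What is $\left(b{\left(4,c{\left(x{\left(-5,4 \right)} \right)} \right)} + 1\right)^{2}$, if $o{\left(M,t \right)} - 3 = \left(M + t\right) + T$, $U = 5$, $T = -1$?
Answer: $16$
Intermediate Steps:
$o{\left(M,t \right)} = 2 + M + t$ ($o{\left(M,t \right)} = 3 - \left(1 - M - t\right) = 3 + \left(-1 + M + t\right) = 2 + M + t$)
$c{\left(n \right)} = - n^{2}$ ($c{\left(n \right)} = \left(2 + 0 - 3\right) n^{2} = - n^{2}$)
$b{\left(I,N \right)} = -5$ ($b{\left(I,N \right)} = 3 \frac{5}{-3} = 3 \cdot 5 \left(- \frac{1}{3}\right) = 3 \left(- \frac{5}{3}\right) = -5$)
$\left(b{\left(4,c{\left(x{\left(-5,4 \right)} \right)} \right)} + 1\right)^{2} = \left(-5 + 1\right)^{2} = \left(-4\right)^{2} = 16$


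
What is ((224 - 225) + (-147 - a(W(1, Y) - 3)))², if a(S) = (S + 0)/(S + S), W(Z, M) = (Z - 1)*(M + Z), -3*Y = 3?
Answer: 88209/4 ≈ 22052.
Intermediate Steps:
Y = -1 (Y = -⅓*3 = -1)
W(Z, M) = (-1 + Z)*(M + Z)
a(S) = ½ (a(S) = S/((2*S)) = S*(1/(2*S)) = ½)
((224 - 225) + (-147 - a(W(1, Y) - 3)))² = ((224 - 225) + (-147 - 1*½))² = (-1 + (-147 - ½))² = (-1 - 295/2)² = (-297/2)² = 88209/4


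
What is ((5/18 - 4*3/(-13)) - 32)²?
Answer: 51940849/54756 ≈ 948.59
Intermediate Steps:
((5/18 - 4*3/(-13)) - 32)² = ((5*(1/18) - 12*(-1/13)) - 32)² = ((5/18 + 12/13) - 32)² = (281/234 - 32)² = (-7207/234)² = 51940849/54756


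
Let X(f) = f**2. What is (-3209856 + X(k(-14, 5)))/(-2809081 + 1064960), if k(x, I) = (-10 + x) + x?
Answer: 3208412/1744121 ≈ 1.8396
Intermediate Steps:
k(x, I) = -10 + 2*x
(-3209856 + X(k(-14, 5)))/(-2809081 + 1064960) = (-3209856 + (-10 + 2*(-14))**2)/(-2809081 + 1064960) = (-3209856 + (-10 - 28)**2)/(-1744121) = (-3209856 + (-38)**2)*(-1/1744121) = (-3209856 + 1444)*(-1/1744121) = -3208412*(-1/1744121) = 3208412/1744121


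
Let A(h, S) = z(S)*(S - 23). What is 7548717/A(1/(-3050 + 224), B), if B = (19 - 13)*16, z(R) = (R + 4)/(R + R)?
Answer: 362338416/1825 ≈ 1.9854e+5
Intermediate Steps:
z(R) = (4 + R)/(2*R) (z(R) = (4 + R)/((2*R)) = (4 + R)*(1/(2*R)) = (4 + R)/(2*R))
B = 96 (B = 6*16 = 96)
A(h, S) = (-23 + S)*(4 + S)/(2*S) (A(h, S) = ((4 + S)/(2*S))*(S - 23) = ((4 + S)/(2*S))*(-23 + S) = (-23 + S)*(4 + S)/(2*S))
7548717/A(1/(-3050 + 224), B) = 7548717/(((1/2)*(-23 + 96)*(4 + 96)/96)) = 7548717/(((1/2)*(1/96)*73*100)) = 7548717/(1825/48) = 7548717*(48/1825) = 362338416/1825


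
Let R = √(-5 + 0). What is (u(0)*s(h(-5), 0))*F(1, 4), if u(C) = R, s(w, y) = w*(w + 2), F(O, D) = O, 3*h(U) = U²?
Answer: 775*I*√5/9 ≈ 192.55*I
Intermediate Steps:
h(U) = U²/3
R = I*√5 (R = √(-5) = I*√5 ≈ 2.2361*I)
s(w, y) = w*(2 + w)
u(C) = I*√5
(u(0)*s(h(-5), 0))*F(1, 4) = ((I*√5)*(((⅓)*(-5)²)*(2 + (⅓)*(-5)²)))*1 = ((I*√5)*(((⅓)*25)*(2 + (⅓)*25)))*1 = ((I*√5)*(25*(2 + 25/3)/3))*1 = ((I*√5)*((25/3)*(31/3)))*1 = ((I*√5)*(775/9))*1 = (775*I*√5/9)*1 = 775*I*√5/9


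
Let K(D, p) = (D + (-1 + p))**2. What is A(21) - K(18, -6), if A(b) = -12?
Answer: -133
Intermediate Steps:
K(D, p) = (-1 + D + p)**2
A(21) - K(18, -6) = -12 - (-1 + 18 - 6)**2 = -12 - 1*11**2 = -12 - 1*121 = -12 - 121 = -133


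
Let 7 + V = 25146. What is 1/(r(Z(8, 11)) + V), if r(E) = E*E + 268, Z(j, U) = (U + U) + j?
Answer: 1/26307 ≈ 3.8013e-5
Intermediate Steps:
V = 25139 (V = -7 + 25146 = 25139)
Z(j, U) = j + 2*U (Z(j, U) = 2*U + j = j + 2*U)
r(E) = 268 + E² (r(E) = E² + 268 = 268 + E²)
1/(r(Z(8, 11)) + V) = 1/((268 + (8 + 2*11)²) + 25139) = 1/((268 + (8 + 22)²) + 25139) = 1/((268 + 30²) + 25139) = 1/((268 + 900) + 25139) = 1/(1168 + 25139) = 1/26307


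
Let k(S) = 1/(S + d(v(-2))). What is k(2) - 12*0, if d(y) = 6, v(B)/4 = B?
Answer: 1/8 ≈ 0.12500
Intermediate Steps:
v(B) = 4*B
k(S) = 1/(6 + S) (k(S) = 1/(S + 6) = 1/(6 + S))
k(2) - 12*0 = 1/(6 + 2) - 12*0 = 1/8 + 0 = 1/8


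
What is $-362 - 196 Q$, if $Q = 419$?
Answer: $-82486$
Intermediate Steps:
$-362 - 196 Q = -362 - 82124 = -82486$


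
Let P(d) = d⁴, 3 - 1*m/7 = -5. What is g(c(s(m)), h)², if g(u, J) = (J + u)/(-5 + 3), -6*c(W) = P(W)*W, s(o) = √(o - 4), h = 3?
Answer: 95051089/36 - 1352*√13 ≈ 2.6354e+6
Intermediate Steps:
m = 56 (m = 21 - 7*(-5) = 21 + 35 = 56)
s(o) = √(-4 + o)
c(W) = -W⁵/6 (c(W) = -W⁴*W/6 = -W⁵/6)
g(u, J) = -J/2 - u/2 (g(u, J) = (J + u)/(-2) = (J + u)*(-½) = -J/2 - u/2)
g(c(s(m)), h)² = (-½*3 - (-1)*(√(-4 + 56))⁵/12)² = (-3/2 - (-1)*(√52)⁵/12)² = (-3/2 - (-1)*(2*√13)⁵/12)² = (-3/2 - (-1)*5408*√13/12)² = (-3/2 - (-1352)*√13/3)² = (-3/2 + 1352*√13/3)²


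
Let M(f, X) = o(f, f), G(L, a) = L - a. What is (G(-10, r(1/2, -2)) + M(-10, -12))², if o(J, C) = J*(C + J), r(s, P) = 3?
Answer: 34969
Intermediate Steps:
M(f, X) = 2*f² (M(f, X) = f*(f + f) = f*(2*f) = 2*f²)
(G(-10, r(1/2, -2)) + M(-10, -12))² = ((-10 - 1*3) + 2*(-10)²)² = ((-10 - 3) + 2*100)² = (-13 + 200)² = 187² = 34969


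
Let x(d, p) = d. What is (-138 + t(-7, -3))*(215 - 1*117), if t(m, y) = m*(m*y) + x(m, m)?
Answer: -28616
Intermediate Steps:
t(m, y) = m + y*m² (t(m, y) = m*(m*y) + m = y*m² + m = m + y*m²)
(-138 + t(-7, -3))*(215 - 1*117) = (-138 - 7*(1 - 7*(-3)))*(215 - 1*117) = (-138 - 7*(1 + 21))*(215 - 117) = (-138 - 7*22)*98 = (-138 - 154)*98 = -292*98 = -28616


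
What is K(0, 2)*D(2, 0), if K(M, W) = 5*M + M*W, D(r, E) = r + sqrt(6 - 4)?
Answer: 0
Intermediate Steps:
D(r, E) = r + sqrt(2)
K(0, 2)*D(2, 0) = (0*(5 + 2))*(2 + sqrt(2)) = (0*7)*(2 + sqrt(2)) = 0*(2 + sqrt(2)) = 0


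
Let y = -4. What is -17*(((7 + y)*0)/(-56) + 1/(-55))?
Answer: 17/55 ≈ 0.30909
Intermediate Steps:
-17*(((7 + y)*0)/(-56) + 1/(-55)) = -17*(((7 - 4)*0)/(-56) + 1/(-55)) = -17*((3*0)*(-1/56) - 1/55) = -17*(0*(-1/56) - 1/55) = -17*(0 - 1/55) = -17*(-1/55) = 17/55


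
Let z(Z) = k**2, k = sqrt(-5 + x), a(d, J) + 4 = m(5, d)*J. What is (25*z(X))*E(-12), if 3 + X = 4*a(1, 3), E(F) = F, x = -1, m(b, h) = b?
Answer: 1800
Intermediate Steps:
a(d, J) = -4 + 5*J
k = I*sqrt(6) (k = sqrt(-5 - 1) = sqrt(-6) = I*sqrt(6) ≈ 2.4495*I)
X = 41 (X = -3 + 4*(-4 + 5*3) = -3 + 4*(-4 + 15) = -3 + 4*11 = -3 + 44 = 41)
z(Z) = -6 (z(Z) = (I*sqrt(6))**2 = -6)
(25*z(X))*E(-12) = (25*(-6))*(-12) = -150*(-12) = 1800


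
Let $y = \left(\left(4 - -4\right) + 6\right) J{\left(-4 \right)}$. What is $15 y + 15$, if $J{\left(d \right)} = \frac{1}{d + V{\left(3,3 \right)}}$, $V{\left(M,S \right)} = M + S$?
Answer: $120$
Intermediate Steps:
$J{\left(d \right)} = \frac{1}{6 + d}$ ($J{\left(d \right)} = \frac{1}{d + \left(3 + 3\right)} = \frac{1}{d + 6} = \frac{1}{6 + d}$)
$y = 7$ ($y = \frac{\left(4 - -4\right) + 6}{6 - 4} = \frac{\left(4 + 4\right) + 6}{2} = \left(8 + 6\right) \frac{1}{2} = 14 \cdot \frac{1}{2} = 7$)
$15 y + 15 = 15 \cdot 7 + 15 = 105 + 15 = 120$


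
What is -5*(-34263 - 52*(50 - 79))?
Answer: 163775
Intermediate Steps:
-5*(-34263 - 52*(50 - 79)) = -5*(-34263 - 52*(-29)) = -5*(-34263 - 1*(-1508)) = -5*(-34263 + 1508) = -5*(-32755) = 163775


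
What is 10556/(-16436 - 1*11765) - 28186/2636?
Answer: -411349501/37168918 ≈ -11.067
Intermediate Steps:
10556/(-16436 - 1*11765) - 28186/2636 = 10556/(-16436 - 11765) - 28186*1/2636 = 10556/(-28201) - 14093/1318 = 10556*(-1/28201) - 14093/1318 = -10556/28201 - 14093/1318 = -411349501/37168918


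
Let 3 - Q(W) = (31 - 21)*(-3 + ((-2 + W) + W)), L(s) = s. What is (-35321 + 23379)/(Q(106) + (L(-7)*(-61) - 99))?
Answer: 11942/1739 ≈ 6.8672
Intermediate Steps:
Q(W) = 53 - 20*W (Q(W) = 3 - (31 - 21)*(-3 + ((-2 + W) + W)) = 3 - 10*(-3 + (-2 + 2*W)) = 3 - 10*(-5 + 2*W) = 3 - (-50 + 20*W) = 3 + (50 - 20*W) = 53 - 20*W)
(-35321 + 23379)/(Q(106) + (L(-7)*(-61) - 99)) = (-35321 + 23379)/((53 - 20*106) + (-7*(-61) - 99)) = -11942/((53 - 2120) + (427 - 99)) = -11942/(-2067 + 328) = -11942/(-1739) = -11942*(-1/1739) = 11942/1739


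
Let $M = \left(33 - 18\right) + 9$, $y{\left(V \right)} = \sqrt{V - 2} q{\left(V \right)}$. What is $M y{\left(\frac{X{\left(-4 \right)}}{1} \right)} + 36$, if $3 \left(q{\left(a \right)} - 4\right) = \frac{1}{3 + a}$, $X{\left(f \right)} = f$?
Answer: $36 + 88 i \sqrt{6} \approx 36.0 + 215.56 i$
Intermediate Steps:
$q{\left(a \right)} = 4 + \frac{1}{3 \left(3 + a\right)}$
$y{\left(V \right)} = \frac{\sqrt{-2 + V} \left(37 + 12 V\right)}{3 \left(3 + V\right)}$ ($y{\left(V \right)} = \sqrt{V - 2} \frac{37 + 12 V}{3 \left(3 + V\right)} = \sqrt{-2 + V} \frac{37 + 12 V}{3 \left(3 + V\right)} = \frac{\sqrt{-2 + V} \left(37 + 12 V\right)}{3 \left(3 + V\right)}$)
$M = 24$ ($M = 15 + 9 = 24$)
$M y{\left(\frac{X{\left(-4 \right)}}{1} \right)} + 36 = 24 \frac{\sqrt{-2 - \frac{4}{1}} \left(37 + 12 \left(- \frac{4}{1}\right)\right)}{3 \left(3 - \frac{4}{1}\right)} + 36 = 24 \frac{\sqrt{-2 - 4} \left(37 + 12 \left(\left(-4\right) 1\right)\right)}{3 \left(3 - 4\right)} + 36 = 24 \frac{\sqrt{-2 - 4} \left(37 + 12 \left(-4\right)\right)}{3 \left(3 - 4\right)} + 36 = 24 \frac{\sqrt{-6} \left(37 - 48\right)}{3 \left(-1\right)} + 36 = 24 \cdot \frac{1}{3} i \sqrt{6} \left(-1\right) \left(-11\right) + 36 = 24 \frac{11 i \sqrt{6}}{3} + 36 = 88 i \sqrt{6} + 36 = 36 + 88 i \sqrt{6}$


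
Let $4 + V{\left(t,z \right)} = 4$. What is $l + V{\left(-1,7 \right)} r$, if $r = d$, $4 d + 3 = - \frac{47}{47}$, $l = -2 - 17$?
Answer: $-19$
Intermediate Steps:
$V{\left(t,z \right)} = 0$ ($V{\left(t,z \right)} = -4 + 4 = 0$)
$l = -19$ ($l = -2 - 17 = -19$)
$d = -1$ ($d = - \frac{3}{4} + \frac{\left(-47\right) \frac{1}{47}}{4} = - \frac{3}{4} + \frac{1}{4} \left(-1\right) = - \frac{3}{4} - \frac{1}{4} = -1$)
$r = -1$
$l + V{\left(-1,7 \right)} r = -19 + 0 \left(-1\right) = -19 + 0 = -19$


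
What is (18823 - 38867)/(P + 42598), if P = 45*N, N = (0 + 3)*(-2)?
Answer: -5011/10582 ≈ -0.47354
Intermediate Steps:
N = -6 (N = 3*(-2) = -6)
P = -270 (P = 45*(-6) = -270)
(18823 - 38867)/(P + 42598) = (18823 - 38867)/(-270 + 42598) = -20044/42328 = -20044*1/42328 = -5011/10582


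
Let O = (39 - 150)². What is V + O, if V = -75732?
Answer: -63411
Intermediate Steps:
O = 12321 (O = (-111)² = 12321)
V + O = -75732 + 12321 = -63411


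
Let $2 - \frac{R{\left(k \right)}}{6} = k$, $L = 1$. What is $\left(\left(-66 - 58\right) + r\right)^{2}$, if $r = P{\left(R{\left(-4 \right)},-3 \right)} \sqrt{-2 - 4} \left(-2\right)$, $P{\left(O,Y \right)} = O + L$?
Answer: $-17480 + 18352 i \sqrt{6} \approx -17480.0 + 44953.0 i$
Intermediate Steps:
$R{\left(k \right)} = 12 - 6 k$
$P{\left(O,Y \right)} = 1 + O$ ($P{\left(O,Y \right)} = O + 1 = 1 + O$)
$r = - 74 i \sqrt{6}$ ($r = \left(1 + \left(12 - -24\right)\right) \sqrt{-2 - 4} \left(-2\right) = \left(1 + \left(12 + 24\right)\right) \sqrt{-6} \left(-2\right) = \left(1 + 36\right) i \sqrt{6} \left(-2\right) = 37 i \sqrt{6} \left(-2\right) = - 74 i \sqrt{6} \approx - 181.26 i$)
$\left(\left(-66 - 58\right) + r\right)^{2} = \left(\left(-66 - 58\right) - 74 i \sqrt{6}\right)^{2} = \left(-124 - 74 i \sqrt{6}\right)^{2}$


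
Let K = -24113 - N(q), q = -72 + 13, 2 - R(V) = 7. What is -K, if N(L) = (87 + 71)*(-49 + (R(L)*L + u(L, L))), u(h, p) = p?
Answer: 53659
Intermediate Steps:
R(V) = -5 (R(V) = 2 - 1*7 = 2 - 7 = -5)
q = -59
N(L) = -7742 - 632*L (N(L) = (87 + 71)*(-49 + (-5*L + L)) = 158*(-49 - 4*L) = -7742 - 632*L)
K = -53659 (K = -24113 - (-7742 - 632*(-59)) = -24113 - (-7742 + 37288) = -24113 - 1*29546 = -24113 - 29546 = -53659)
-K = -1*(-53659) = 53659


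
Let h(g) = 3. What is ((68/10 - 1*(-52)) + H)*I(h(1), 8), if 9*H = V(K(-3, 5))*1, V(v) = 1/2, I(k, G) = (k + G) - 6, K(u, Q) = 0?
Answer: 5297/18 ≈ 294.28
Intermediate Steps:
I(k, G) = -6 + G + k (I(k, G) = (G + k) - 6 = -6 + G + k)
V(v) = ½
H = 1/18 (H = ((½)*1)/9 = (⅑)*(½) = 1/18 ≈ 0.055556)
((68/10 - 1*(-52)) + H)*I(h(1), 8) = ((68/10 - 1*(-52)) + 1/18)*(-6 + 8 + 3) = ((68*(⅒) + 52) + 1/18)*5 = ((34/5 + 52) + 1/18)*5 = (294/5 + 1/18)*5 = (5297/90)*5 = 5297/18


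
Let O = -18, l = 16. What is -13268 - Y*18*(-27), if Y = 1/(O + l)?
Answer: -13511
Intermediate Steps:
Y = -½ (Y = 1/(-18 + 16) = 1/(-2) = -½ ≈ -0.50000)
-13268 - Y*18*(-27) = -13268 - (-½*18)*(-27) = -13268 - (-9)*(-27) = -13268 - 1*243 = -13268 - 243 = -13511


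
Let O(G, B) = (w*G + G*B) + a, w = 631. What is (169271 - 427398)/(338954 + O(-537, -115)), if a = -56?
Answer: -258127/61806 ≈ -4.1764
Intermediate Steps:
O(G, B) = -56 + 631*G + B*G (O(G, B) = (631*G + G*B) - 56 = (631*G + B*G) - 56 = -56 + 631*G + B*G)
(169271 - 427398)/(338954 + O(-537, -115)) = (169271 - 427398)/(338954 + (-56 + 631*(-537) - 115*(-537))) = -258127/(338954 + (-56 - 338847 + 61755)) = -258127/(338954 - 277148) = -258127/61806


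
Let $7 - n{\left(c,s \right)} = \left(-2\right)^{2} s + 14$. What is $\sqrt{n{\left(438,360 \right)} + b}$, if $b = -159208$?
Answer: $i \sqrt{160655} \approx 400.82 i$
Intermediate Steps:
$n{\left(c,s \right)} = -7 - 4 s$ ($n{\left(c,s \right)} = 7 - \left(\left(-2\right)^{2} s + 14\right) = 7 - \left(4 s + 14\right) = 7 - \left(14 + 4 s\right) = -7 - 4 s$)
$\sqrt{n{\left(438,360 \right)} + b} = \sqrt{\left(-7 - 1440\right) - 159208} = \sqrt{-1447 - 159208} = \sqrt{-160655} = i \sqrt{160655}$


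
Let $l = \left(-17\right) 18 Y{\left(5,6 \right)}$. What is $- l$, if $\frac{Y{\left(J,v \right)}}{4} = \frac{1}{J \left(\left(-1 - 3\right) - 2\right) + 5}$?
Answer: $- \frac{1224}{25} \approx -48.96$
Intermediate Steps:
$Y{\left(J,v \right)} = \frac{4}{5 - 6 J}$ ($Y{\left(J,v \right)} = \frac{4}{J \left(\left(-1 - 3\right) - 2\right) + 5} = \frac{4}{J \left(-4 - 2\right) + 5} = \frac{4}{J \left(-6\right) + 5} = \frac{4}{- 6 J + 5} = \frac{4}{5 - 6 J}$)
$l = \frac{1224}{25}$ ($l = \left(-17\right) 18 \left(- \frac{4}{-5 + 6 \cdot 5}\right) = - 306 \left(- \frac{4}{-5 + 30}\right) = - 306 \left(- \frac{4}{25}\right) = - 306 \left(\left(-4\right) \frac{1}{25}\right) = \left(-306\right) \left(- \frac{4}{25}\right) = \frac{1224}{25} \approx 48.96$)
$- l = \left(-1\right) \frac{1224}{25} = - \frac{1224}{25}$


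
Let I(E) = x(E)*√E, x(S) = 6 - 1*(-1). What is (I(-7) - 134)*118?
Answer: -15812 + 826*I*√7 ≈ -15812.0 + 2185.4*I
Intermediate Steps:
x(S) = 7 (x(S) = 6 + 1 = 7)
I(E) = 7*√E
(I(-7) - 134)*118 = (7*√(-7) - 134)*118 = (7*(I*√7) - 134)*118 = (7*I*√7 - 134)*118 = (-134 + 7*I*√7)*118 = -15812 + 826*I*√7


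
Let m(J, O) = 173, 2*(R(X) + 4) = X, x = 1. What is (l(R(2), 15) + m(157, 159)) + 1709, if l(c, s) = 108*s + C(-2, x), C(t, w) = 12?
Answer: 3514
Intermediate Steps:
R(X) = -4 + X/2
l(c, s) = 12 + 108*s (l(c, s) = 108*s + 12 = 12 + 108*s)
(l(R(2), 15) + m(157, 159)) + 1709 = ((12 + 108*15) + 173) + 1709 = ((12 + 1620) + 173) + 1709 = (1632 + 173) + 1709 = 1805 + 1709 = 3514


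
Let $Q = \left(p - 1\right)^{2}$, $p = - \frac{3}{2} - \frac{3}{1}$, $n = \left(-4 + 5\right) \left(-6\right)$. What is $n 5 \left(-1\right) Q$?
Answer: $\frac{1815}{2} \approx 907.5$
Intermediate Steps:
$n = -6$ ($n = 1 \left(-6\right) = -6$)
$p = - \frac{9}{2}$ ($p = \left(-3\right) \frac{1}{2} - 3 = - \frac{3}{2} - 3 = - \frac{9}{2} \approx -4.5$)
$Q = \frac{121}{4}$ ($Q = \left(- \frac{9}{2} - 1\right)^{2} = \left(- \frac{11}{2}\right)^{2} = \frac{121}{4} \approx 30.25$)
$n 5 \left(-1\right) Q = - 6 \cdot 5 \left(-1\right) \frac{121}{4} = - 6 \left(\left(-5\right) \frac{121}{4}\right) = \left(-6\right) \left(- \frac{605}{4}\right) = \frac{1815}{2}$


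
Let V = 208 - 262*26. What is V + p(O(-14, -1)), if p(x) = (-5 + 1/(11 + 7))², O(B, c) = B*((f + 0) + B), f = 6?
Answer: -2131775/324 ≈ -6579.6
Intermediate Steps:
V = -6604 (V = 208 - 6812 = -6604)
O(B, c) = B*(6 + B) (O(B, c) = B*((6 + 0) + B) = B*(6 + B))
p(x) = 7921/324 (p(x) = (-5 + 1/18)² = (-89/18)² = 7921/324)
V + p(O(-14, -1)) = -6604 + 7921/324 = -2131775/324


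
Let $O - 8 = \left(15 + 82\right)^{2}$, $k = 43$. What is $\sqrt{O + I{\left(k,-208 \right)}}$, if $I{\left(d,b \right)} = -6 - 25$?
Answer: $19 \sqrt{26} \approx 96.881$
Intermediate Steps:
$I{\left(d,b \right)} = -31$ ($I{\left(d,b \right)} = -6 - 25 = -31$)
$O = 9417$ ($O = 8 + \left(15 + 82\right)^{2} = 8 + 97^{2} = 8 + 9409 = 9417$)
$\sqrt{O + I{\left(k,-208 \right)}} = \sqrt{9417 - 31} = \sqrt{9386} = 19 \sqrt{26}$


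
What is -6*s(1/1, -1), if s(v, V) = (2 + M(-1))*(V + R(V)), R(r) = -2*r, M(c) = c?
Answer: -6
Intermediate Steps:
s(v, V) = -V (s(v, V) = (2 - 1)*(V - 2*V) = 1*(-V) = -V)
-6*s(1/1, -1) = -(-6)*(-1) = -6*1 = -6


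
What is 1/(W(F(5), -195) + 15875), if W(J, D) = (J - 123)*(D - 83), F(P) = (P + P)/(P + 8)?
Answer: 13/648117 ≈ 2.0058e-5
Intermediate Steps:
F(P) = 2*P/(8 + P) (F(P) = (2*P)/(8 + P) = 2*P/(8 + P))
W(J, D) = (-123 + J)*(-83 + D)
1/(W(F(5), -195) + 15875) = 1/((10209 - 123*(-195) - 166*5/(8 + 5) - 390*5/(8 + 5)) + 15875) = 1/((10209 + 23985 - 166*5/13 - 390*5/13) + 15875) = 1/((10209 + 23985 - 83*10/13 - 195*10/13) + 15875) = 1/((10209 + 23985 - 830/13 - 150) + 15875) = 1/(441742/13 + 15875) = 1/(648117/13) = 13/648117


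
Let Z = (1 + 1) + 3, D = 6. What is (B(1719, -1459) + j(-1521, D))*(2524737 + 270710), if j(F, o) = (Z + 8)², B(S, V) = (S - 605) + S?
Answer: 8391931894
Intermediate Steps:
B(S, V) = -605 + 2*S (B(S, V) = (-605 + S) + S = -605 + 2*S)
Z = 5 (Z = 2 + 3 = 5)
j(F, o) = 169 (j(F, o) = (5 + 8)² = 13² = 169)
(B(1719, -1459) + j(-1521, D))*(2524737 + 270710) = ((-605 + 2*1719) + 169)*(2524737 + 270710) = ((-605 + 3438) + 169)*2795447 = (2833 + 169)*2795447 = 3002*2795447 = 8391931894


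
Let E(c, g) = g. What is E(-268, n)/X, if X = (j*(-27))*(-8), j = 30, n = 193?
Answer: 193/6480 ≈ 0.029784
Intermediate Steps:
X = 6480 (X = (30*(-27))*(-8) = -810*(-8) = 6480)
E(-268, n)/X = 193/6480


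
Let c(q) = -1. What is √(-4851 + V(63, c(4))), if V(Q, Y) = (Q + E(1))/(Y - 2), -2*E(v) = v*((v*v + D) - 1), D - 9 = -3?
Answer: I*√4871 ≈ 69.793*I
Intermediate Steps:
D = 6 (D = 9 - 3 = 6)
E(v) = -v*(5 + v²)/2 (E(v) = -v*((v*v + 6) - 1)/2 = -v*((v² + 6) - 1)/2 = -v*((6 + v²) - 1)/2 = -v*(5 + v²)/2)
V(Q, Y) = (-3 + Q)/(-2 + Y) (V(Q, Y) = (Q - ½*1*(5 + 1²))/(Y - 2) = (Q - ½*1*(5 + 1))/(-2 + Y) = (Q - ½*1*6)/(-2 + Y) = (Q - 3)/(-2 + Y) = (-3 + Q)/(-2 + Y))
√(-4851 + V(63, c(4))) = √(-4851 + (-3 + 63)/(-2 - 1)) = √(-4851 + 60/(-3)) = √(-4851 - ⅓*60) = √(-4851 - 20) = √(-4871) = I*√4871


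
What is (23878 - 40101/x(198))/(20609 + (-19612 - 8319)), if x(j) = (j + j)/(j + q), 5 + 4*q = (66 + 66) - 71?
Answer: -79523/241626 ≈ -0.32912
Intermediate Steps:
q = 14 (q = -5/4 + ((66 + 66) - 71)/4 = -5/4 + (132 - 71)/4 = -5/4 + (1/4)*61 = -5/4 + 61/4 = 14)
x(j) = 2*j/(14 + j) (x(j) = (j + j)/(j + 14) = (2*j)/(14 + j) = 2*j/(14 + j))
(23878 - 40101/x(198))/(20609 + (-19612 - 8319)) = (23878 - 40101/(2*198/(14 + 198)))/(20609 + (-19612 - 8319)) = (23878 - 40101/(2*198/212))/(20609 - 27931) = (23878 - 40101/(2*198*(1/212)))/(-7322) = (23878 - 40101/99/53)*(-1/7322) = (23878 - 40101*53/99)*(-1/7322) = (23878 - 708451/33)*(-1/7322) = (79523/33)*(-1/7322) = -79523/241626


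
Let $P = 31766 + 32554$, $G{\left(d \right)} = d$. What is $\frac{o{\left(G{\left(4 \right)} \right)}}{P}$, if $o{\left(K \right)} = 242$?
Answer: $\frac{121}{32160} \approx 0.0037624$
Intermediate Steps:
$P = 64320$
$\frac{o{\left(G{\left(4 \right)} \right)}}{P} = \frac{242}{64320} = 242 \cdot \frac{1}{64320} = \frac{121}{32160}$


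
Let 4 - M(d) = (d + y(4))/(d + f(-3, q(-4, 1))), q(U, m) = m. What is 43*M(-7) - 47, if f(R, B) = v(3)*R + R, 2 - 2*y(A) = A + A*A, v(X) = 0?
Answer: 281/5 ≈ 56.200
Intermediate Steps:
y(A) = 1 - A/2 - A²/2 (y(A) = 1 - (A + A*A)/2 = 1 - (A + A²)/2 = 1 + (-A/2 - A²/2) = 1 - A/2 - A²/2)
f(R, B) = R (f(R, B) = 0*R + R = 0 + R = R)
M(d) = 4 - (-9 + d)/(-3 + d) (M(d) = 4 - (d + (1 - ½*4 - ½*4²))/(d - 3) = 4 - (d + (1 - 2 - ½*16))/(-3 + d) = 4 - (d + (1 - 2 - 8))/(-3 + d) = 4 - (d - 9)/(-3 + d) = 4 - (-9 + d)/(-3 + d))
43*M(-7) - 47 = 43*(3*(-1 - 7)/(-3 - 7)) - 47 = 43*(3*(-8)/(-10)) - 47 = 43*(3*(-⅒)*(-8)) - 47 = 43*(12/5) - 47 = 516/5 - 47 = 281/5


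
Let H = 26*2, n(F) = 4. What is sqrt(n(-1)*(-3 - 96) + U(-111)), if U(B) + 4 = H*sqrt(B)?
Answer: 2*sqrt(-100 + 13*I*sqrt(111)) ≈ 11.797 + 23.22*I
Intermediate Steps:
H = 52
U(B) = -4 + 52*sqrt(B)
sqrt(n(-1)*(-3 - 96) + U(-111)) = sqrt(4*(-3 - 96) + (-4 + 52*sqrt(-111))) = sqrt(4*(-99) + (-4 + 52*(I*sqrt(111)))) = sqrt(-396 + (-4 + 52*I*sqrt(111))) = sqrt(-400 + 52*I*sqrt(111))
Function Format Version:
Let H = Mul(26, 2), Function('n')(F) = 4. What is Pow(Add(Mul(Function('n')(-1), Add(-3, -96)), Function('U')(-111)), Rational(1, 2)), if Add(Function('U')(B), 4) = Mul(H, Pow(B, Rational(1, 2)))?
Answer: Mul(2, Pow(Add(-100, Mul(13, I, Pow(111, Rational(1, 2)))), Rational(1, 2))) ≈ Add(11.797, Mul(23.220, I))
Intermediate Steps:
H = 52
Function('U')(B) = Add(-4, Mul(52, Pow(B, Rational(1, 2))))
Pow(Add(Mul(Function('n')(-1), Add(-3, -96)), Function('U')(-111)), Rational(1, 2)) = Pow(Add(Mul(4, Add(-3, -96)), Add(-4, Mul(52, Pow(-111, Rational(1, 2))))), Rational(1, 2)) = Pow(Add(Mul(4, -99), Add(-4, Mul(52, Mul(I, Pow(111, Rational(1, 2)))))), Rational(1, 2)) = Pow(Add(-396, Add(-4, Mul(52, I, Pow(111, Rational(1, 2))))), Rational(1, 2)) = Pow(Add(-400, Mul(52, I, Pow(111, Rational(1, 2)))), Rational(1, 2))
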